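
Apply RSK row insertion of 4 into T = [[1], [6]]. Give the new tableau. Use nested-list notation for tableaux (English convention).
[[1, 4], [6]]

4 is larger than every entry of row 1, so it is appended to row 1. The new tableau is [[1, 4], [6]].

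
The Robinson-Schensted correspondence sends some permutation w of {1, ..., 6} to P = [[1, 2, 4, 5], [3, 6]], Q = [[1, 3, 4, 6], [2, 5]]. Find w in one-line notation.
Reverse RSK: for i = n, n-1, ..., 1, locate i in Q, remove the corresponding corner cell from P, and reverse-bump its entry up through P; the value ejected from row 1 is w(i).

So w = 3 1 2 6 4 5.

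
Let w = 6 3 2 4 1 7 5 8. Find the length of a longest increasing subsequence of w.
4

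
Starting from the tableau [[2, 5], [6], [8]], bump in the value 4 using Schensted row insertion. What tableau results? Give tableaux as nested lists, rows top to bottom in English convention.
In row 1, 4 replaces 5 (the leftmost entry greater than 4); 5 is bumped to row 2. In row 2, 5 replaces 6 (the leftmost entry greater than 5); 6 is bumped to row 3. In row 3, 6 replaces 8 (the leftmost entry greater than 6); 8 is bumped to row 4. 8 starts a new row 4. The new tableau is [[2, 4], [5], [6], [8]].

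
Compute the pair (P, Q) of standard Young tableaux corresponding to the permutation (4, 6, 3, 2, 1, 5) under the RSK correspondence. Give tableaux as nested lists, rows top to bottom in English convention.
Insert each entry of the permutation into P by Schensted row insertion, recording in Q the position of each new cell.

Insert 4: appended to row 1. P = [[4]].
Insert 6: appended to row 1. P = [[4, 6]].
Insert 3: 3 bumps 4 from row 1; 4 starts row 2. P = [[3, 6], [4]].
Insert 2: 2 bumps 3 from row 1; 3 bumps 4 from row 2; 4 starts row 3. P = [[2, 6], [3], [4]].
Insert 1: 1 bumps 2 from row 1; 2 bumps 3 from row 2; 3 bumps 4 from row 3; 4 starts row 4. P = [[1, 6], [2], [3], [4]].
Insert 5: 5 bumps 6 from row 1; 6 appends to row 2. P = [[1, 5], [2, 6], [3], [4]].

So P = [[1, 5], [2, 6], [3], [4]], Q = [[1, 2], [3, 6], [4], [5]].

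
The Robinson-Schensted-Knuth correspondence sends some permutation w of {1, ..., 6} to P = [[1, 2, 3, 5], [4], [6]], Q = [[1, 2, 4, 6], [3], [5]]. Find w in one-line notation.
1 6 2 4 3 5

Reverse the RSK construction: for i from n down to 1, find the cell of Q containing i, remove the entry at that cell from P, and reverse-bump it up through P; the value ejected from row 1 is w(i).

Step i=6: Q has 6 at row 1, column 4; remove that cell from P, ejecting 5. So w(6) = 5. P is now [[1, 2, 3], [4], [6]].
Step i=5: Q has 5 at row 3, column 1; remove 6 from row 3 of P and reverse-bump: 6 enters row 2 and ejects 4; 4 enters row 1 and ejects 3. So w(5) = 3. P is now [[1, 2, 4], [6]].
Step i=4: Q has 4 at row 1, column 3; remove that cell from P, ejecting 4. So w(4) = 4. P is now [[1, 2], [6]].
Step i=3: Q has 3 at row 2, column 1; remove 6 from row 2 of P and reverse-bump: 6 enters row 1 and ejects 2. So w(3) = 2. P is now [[1, 6]].
Step i=2: Q has 2 at row 1, column 2; remove that cell from P, ejecting 6. So w(2) = 6. P is now [[1]].
Step i=1: Q has 1 at row 1, column 1; remove that cell from P, ejecting 1. So w(1) = 1. P is now [].

So w = 1 6 2 4 3 5.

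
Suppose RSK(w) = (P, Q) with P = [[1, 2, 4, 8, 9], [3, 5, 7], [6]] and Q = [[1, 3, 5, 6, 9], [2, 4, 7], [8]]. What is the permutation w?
3 1 6 2 7 8 5 4 9

Reverse the RSK construction: for i from n down to 1, find the cell of Q containing i, remove the entry at that cell from P, and reverse-bump it up through P; the value ejected from row 1 is w(i).

Step i=9: Q has 9 at row 1, column 5; remove that cell from P, ejecting 9. So w(9) = 9. P is now [[1, 2, 4, 8], [3, 5, 7], [6]].
Step i=8: Q has 8 at row 3, column 1; remove 6 from row 3 of P and reverse-bump: 6 enters row 2 and ejects 5; 5 enters row 1 and ejects 4. So w(8) = 4. P is now [[1, 2, 5, 8], [3, 6, 7]].
Step i=7: Q has 7 at row 2, column 3; remove 7 from row 2 of P and reverse-bump: 7 enters row 1 and ejects 5. So w(7) = 5. P is now [[1, 2, 7, 8], [3, 6]].
Step i=6: Q has 6 at row 1, column 4; remove that cell from P, ejecting 8. So w(6) = 8. P is now [[1, 2, 7], [3, 6]].
Step i=5: Q has 5 at row 1, column 3; remove that cell from P, ejecting 7. So w(5) = 7. P is now [[1, 2], [3, 6]].
Step i=4: Q has 4 at row 2, column 2; remove 6 from row 2 of P and reverse-bump: 6 enters row 1 and ejects 2. So w(4) = 2. P is now [[1, 6], [3]].
Step i=3: Q has 3 at row 1, column 2; remove that cell from P, ejecting 6. So w(3) = 6. P is now [[1], [3]].
Step i=2: Q has 2 at row 2, column 1; remove 3 from row 2 of P and reverse-bump: 3 enters row 1 and ejects 1. So w(2) = 1. P is now [[3]].
Step i=1: Q has 1 at row 1, column 1; remove that cell from P, ejecting 3. So w(1) = 3. P is now [].

So w = 3 1 6 2 7 8 5 4 9.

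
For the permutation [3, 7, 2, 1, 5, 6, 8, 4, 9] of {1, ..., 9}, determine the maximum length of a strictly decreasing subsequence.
3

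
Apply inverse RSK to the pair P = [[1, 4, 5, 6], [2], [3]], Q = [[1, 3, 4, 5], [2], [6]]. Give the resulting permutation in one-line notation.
3 2 4 5 6 1

Reverse the RSK construction: for i from n down to 1, find the cell of Q containing i, remove the entry at that cell from P, and reverse-bump it up through P; the value ejected from row 1 is w(i).

Step i=6: Q has 6 at row 3, column 1; remove 3 from row 3 of P and reverse-bump: 3 enters row 2 and ejects 2; 2 enters row 1 and ejects 1. So w(6) = 1. P is now [[2, 4, 5, 6], [3]].
Step i=5: Q has 5 at row 1, column 4; remove that cell from P, ejecting 6. So w(5) = 6. P is now [[2, 4, 5], [3]].
Step i=4: Q has 4 at row 1, column 3; remove that cell from P, ejecting 5. So w(4) = 5. P is now [[2, 4], [3]].
Step i=3: Q has 3 at row 1, column 2; remove that cell from P, ejecting 4. So w(3) = 4. P is now [[2], [3]].
Step i=2: Q has 2 at row 2, column 1; remove 3 from row 2 of P and reverse-bump: 3 enters row 1 and ejects 2. So w(2) = 2. P is now [[3]].
Step i=1: Q has 1 at row 1, column 1; remove that cell from P, ejecting 3. So w(1) = 3. P is now [].

So w = 3 2 4 5 6 1.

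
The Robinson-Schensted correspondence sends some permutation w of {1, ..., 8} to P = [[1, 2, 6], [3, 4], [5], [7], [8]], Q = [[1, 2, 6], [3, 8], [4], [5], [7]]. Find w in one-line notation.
Reverse the RSK construction: for i from n down to 1, find the cell of Q containing i, remove the entry at that cell from P, and reverse-bump it up through P; the value ejected from row 1 is w(i).

Step i=8: Q has 8 at row 2, column 2; remove 4 from row 2 of P and reverse-bump: 4 enters row 1 and ejects 2. So w(8) = 2. P is now [[1, 4, 6], [3], [5], [7], [8]].
Step i=7: Q has 7 at row 5, column 1; remove 8 from row 5 of P and reverse-bump: 8 enters row 4 and ejects 7; 7 enters row 3 and ejects 5; 5 enters row 2 and ejects 3; 3 enters row 1 and ejects 1. So w(7) = 1. P is now [[3, 4, 6], [5], [7], [8]].
Step i=6: Q has 6 at row 1, column 3; remove that cell from P, ejecting 6. So w(6) = 6. P is now [[3, 4], [5], [7], [8]].
Step i=5: Q has 5 at row 4, column 1; remove 8 from row 4 of P and reverse-bump: 8 enters row 3 and ejects 7; 7 enters row 2 and ejects 5; 5 enters row 1 and ejects 4. So w(5) = 4. P is now [[3, 5], [7], [8]].
Step i=4: Q has 4 at row 3, column 1; remove 8 from row 3 of P and reverse-bump: 8 enters row 2 and ejects 7; 7 enters row 1 and ejects 5. So w(4) = 5. P is now [[3, 7], [8]].
Step i=3: Q has 3 at row 2, column 1; remove 8 from row 2 of P and reverse-bump: 8 enters row 1 and ejects 7. So w(3) = 7. P is now [[3, 8]].
Step i=2: Q has 2 at row 1, column 2; remove that cell from P, ejecting 8. So w(2) = 8. P is now [[3]].
Step i=1: Q has 1 at row 1, column 1; remove that cell from P, ejecting 3. So w(1) = 3. P is now [].

So w = 3 8 7 5 4 6 1 2.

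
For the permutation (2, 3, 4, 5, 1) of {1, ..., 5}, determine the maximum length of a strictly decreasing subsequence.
2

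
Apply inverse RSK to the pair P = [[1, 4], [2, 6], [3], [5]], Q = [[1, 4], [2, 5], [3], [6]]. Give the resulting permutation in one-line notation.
5 3 2 6 4 1

Reverse RSK: for i = n, n-1, ..., 1, locate i in Q, remove the corresponding corner cell from P, and reverse-bump its entry up through P; the value ejected from row 1 is w(i).

So w = 5 3 2 6 4 1.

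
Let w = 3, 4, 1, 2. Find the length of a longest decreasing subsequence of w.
2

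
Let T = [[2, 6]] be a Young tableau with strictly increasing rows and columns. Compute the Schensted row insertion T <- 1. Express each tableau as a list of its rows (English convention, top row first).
[[1, 6], [2]]

In row 1, 1 replaces 2 (the leftmost entry greater than 1); 2 is bumped to row 2. 2 starts a new row 2. The new tableau is [[1, 6], [2]].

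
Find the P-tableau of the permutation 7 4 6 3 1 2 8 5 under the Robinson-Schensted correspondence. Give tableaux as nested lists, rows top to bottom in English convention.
Insert 7: appended to row 1. P = [[7]].
Insert 4: 4 bumps 7 from row 1; 7 starts row 2. P = [[4], [7]].
Insert 6: appended to row 1. P = [[4, 6], [7]].
Insert 3: 3 bumps 4 from row 1; 4 bumps 7 from row 2; 7 starts row 3. P = [[3, 6], [4], [7]].
Insert 1: 1 bumps 3 from row 1; 3 bumps 4 from row 2; 4 bumps 7 from row 3; 7 starts row 4. P = [[1, 6], [3], [4], [7]].
Insert 2: 2 bumps 6 from row 1; 6 appends to row 2. P = [[1, 2], [3, 6], [4], [7]].
Insert 8: appended to row 1. P = [[1, 2, 8], [3, 6], [4], [7]].
Insert 5: 5 bumps 8 from row 1; 8 appends to row 2. P = [[1, 2, 5], [3, 6, 8], [4], [7]].

So P = [[1, 2, 5], [3, 6, 8], [4], [7]].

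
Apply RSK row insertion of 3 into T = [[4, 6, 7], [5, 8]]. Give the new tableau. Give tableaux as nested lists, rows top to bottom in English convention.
In row 1, 3 replaces 4 (the leftmost entry greater than 3); 4 is bumped to row 2. In row 2, 4 replaces 5 (the leftmost entry greater than 4); 5 is bumped to row 3. 5 starts a new row 3. The new tableau is [[3, 6, 7], [4, 8], [5]].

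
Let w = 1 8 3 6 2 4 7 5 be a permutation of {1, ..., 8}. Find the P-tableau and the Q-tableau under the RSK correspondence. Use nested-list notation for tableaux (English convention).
P = [[1, 2, 4, 5], [3, 6, 7], [8]], Q = [[1, 2, 4, 7], [3, 6, 8], [5]]

Insert each entry of the permutation into P by Schensted row insertion, recording in Q the position of each new cell.

After inserting 1: P = [[1]].
After inserting 8: P = [[1, 8]].
After inserting 3: P = [[1, 3], [8]].
After inserting 6: P = [[1, 3, 6], [8]].
After inserting 2: P = [[1, 2, 6], [3], [8]].
After inserting 4: P = [[1, 2, 4], [3, 6], [8]].
After inserting 7: P = [[1, 2, 4, 7], [3, 6], [8]].
After inserting 5: P = [[1, 2, 4, 5], [3, 6, 7], [8]].

So P = [[1, 2, 4, 5], [3, 6, 7], [8]], Q = [[1, 2, 4, 7], [3, 6, 8], [5]].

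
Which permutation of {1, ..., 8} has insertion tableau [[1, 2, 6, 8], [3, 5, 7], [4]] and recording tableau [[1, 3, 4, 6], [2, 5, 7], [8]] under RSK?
4 1 5 7 3 8 6 2

Reverse the RSK construction: for i from n down to 1, find the cell of Q containing i, remove the entry at that cell from P, and reverse-bump it up through P; the value ejected from row 1 is w(i).

Step i=8: Q has 8 at row 3, column 1; remove 4 from row 3 of P and reverse-bump: 4 enters row 2 and ejects 3; 3 enters row 1 and ejects 2. So w(8) = 2. P is now [[1, 3, 6, 8], [4, 5, 7]].
Step i=7: Q has 7 at row 2, column 3; remove 7 from row 2 of P and reverse-bump: 7 enters row 1 and ejects 6. So w(7) = 6. P is now [[1, 3, 7, 8], [4, 5]].
Step i=6: Q has 6 at row 1, column 4; remove that cell from P, ejecting 8. So w(6) = 8. P is now [[1, 3, 7], [4, 5]].
Step i=5: Q has 5 at row 2, column 2; remove 5 from row 2 of P and reverse-bump: 5 enters row 1 and ejects 3. So w(5) = 3. P is now [[1, 5, 7], [4]].
Step i=4: Q has 4 at row 1, column 3; remove that cell from P, ejecting 7. So w(4) = 7. P is now [[1, 5], [4]].
Step i=3: Q has 3 at row 1, column 2; remove that cell from P, ejecting 5. So w(3) = 5. P is now [[1], [4]].
Step i=2: Q has 2 at row 2, column 1; remove 4 from row 2 of P and reverse-bump: 4 enters row 1 and ejects 1. So w(2) = 1. P is now [[4]].
Step i=1: Q has 1 at row 1, column 1; remove that cell from P, ejecting 4. So w(1) = 4. P is now [].

So w = 4 1 5 7 3 8 6 2.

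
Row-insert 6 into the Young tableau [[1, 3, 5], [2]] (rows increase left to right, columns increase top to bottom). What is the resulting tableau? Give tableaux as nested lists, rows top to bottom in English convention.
[[1, 3, 5, 6], [2]]

6 is larger than every entry of row 1, so it is appended to row 1. The new tableau is [[1, 3, 5, 6], [2]].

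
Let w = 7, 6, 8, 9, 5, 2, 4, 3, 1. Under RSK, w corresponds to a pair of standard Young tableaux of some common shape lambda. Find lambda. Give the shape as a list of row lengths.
[3, 2, 1, 1, 1, 1]

Row-insert each entry into an empty tableau.

After inserting 7: P = [[7]].
After inserting 6: P = [[6], [7]].
After inserting 8: P = [[6, 8], [7]].
After inserting 9: P = [[6, 8, 9], [7]].
After inserting 5: P = [[5, 8, 9], [6], [7]].
After inserting 2: P = [[2, 8, 9], [5], [6], [7]].
After inserting 4: P = [[2, 4, 9], [5, 8], [6], [7]].
After inserting 3: P = [[2, 3, 9], [4, 8], [5], [6], [7]].
After inserting 1: P = [[1, 3, 9], [2, 8], [4], [5], [6], [7]].

The final insertion tableau P = [[1, 3, 9], [2, 8], [4], [5], [6], [7]] has shape [3, 2, 1, 1, 1, 1].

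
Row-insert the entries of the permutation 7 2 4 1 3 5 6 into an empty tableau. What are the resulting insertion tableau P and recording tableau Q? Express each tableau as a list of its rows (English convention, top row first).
P = [[1, 3, 5, 6], [2, 4], [7]], Q = [[1, 3, 6, 7], [2, 5], [4]]

Insert each entry of the permutation into P by Schensted row insertion, recording in Q the position of each new cell.

After inserting 7: P = [[7]].
After inserting 2: P = [[2], [7]].
After inserting 4: P = [[2, 4], [7]].
After inserting 1: P = [[1, 4], [2], [7]].
After inserting 3: P = [[1, 3], [2, 4], [7]].
After inserting 5: P = [[1, 3, 5], [2, 4], [7]].
After inserting 6: P = [[1, 3, 5, 6], [2, 4], [7]].

So P = [[1, 3, 5, 6], [2, 4], [7]], Q = [[1, 3, 6, 7], [2, 5], [4]].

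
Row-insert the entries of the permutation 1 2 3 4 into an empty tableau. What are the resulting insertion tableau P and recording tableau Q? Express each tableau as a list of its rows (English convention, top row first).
P = [[1, 2, 3, 4]], Q = [[1, 2, 3, 4]]

Insert each entry of the permutation into P by Schensted row insertion, recording in Q the position of each new cell.

Insert 1: appended to row 1. P = [[1]].
Insert 2: appended to row 1. P = [[1, 2]].
Insert 3: appended to row 1. P = [[1, 2, 3]].
Insert 4: appended to row 1. P = [[1, 2, 3, 4]].

So P = [[1, 2, 3, 4]], Q = [[1, 2, 3, 4]].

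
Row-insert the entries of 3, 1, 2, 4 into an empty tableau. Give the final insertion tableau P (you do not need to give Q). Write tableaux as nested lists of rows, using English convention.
P = [[1, 2, 4], [3]]

Insert 3: appended to row 1. P = [[3]].
Insert 1: 1 bumps 3 from row 1; 3 starts row 2. P = [[1], [3]].
Insert 2: appended to row 1. P = [[1, 2], [3]].
Insert 4: appended to row 1. P = [[1, 2, 4], [3]].

So P = [[1, 2, 4], [3]].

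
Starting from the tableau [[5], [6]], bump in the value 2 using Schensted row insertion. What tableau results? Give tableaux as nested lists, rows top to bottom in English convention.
[[2], [5], [6]]

In row 1, 2 replaces 5 (the leftmost entry greater than 2); 5 is bumped to row 2. In row 2, 5 replaces 6 (the leftmost entry greater than 5); 6 is bumped to row 3. 6 starts a new row 3. The new tableau is [[2], [5], [6]].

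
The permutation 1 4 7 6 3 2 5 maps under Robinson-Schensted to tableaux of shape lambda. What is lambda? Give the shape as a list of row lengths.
RSK row insertion gives P = [[1, 2, 5], [3, 6], [4], [7]], which has shape [3, 2, 1, 1].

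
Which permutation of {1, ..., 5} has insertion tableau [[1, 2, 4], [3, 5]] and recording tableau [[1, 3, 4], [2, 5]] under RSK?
3 1 2 5 4

Reverse the RSK construction: for i from n down to 1, find the cell of Q containing i, remove the entry at that cell from P, and reverse-bump it up through P; the value ejected from row 1 is w(i).

Step i=5: Q has 5 at row 2, column 2; remove 5 from row 2 of P and reverse-bump: 5 enters row 1 and ejects 4. So w(5) = 4. P is now [[1, 2, 5], [3]].
Step i=4: Q has 4 at row 1, column 3; remove that cell from P, ejecting 5. So w(4) = 5. P is now [[1, 2], [3]].
Step i=3: Q has 3 at row 1, column 2; remove that cell from P, ejecting 2. So w(3) = 2. P is now [[1], [3]].
Step i=2: Q has 2 at row 2, column 1; remove 3 from row 2 of P and reverse-bump: 3 enters row 1 and ejects 1. So w(2) = 1. P is now [[3]].
Step i=1: Q has 1 at row 1, column 1; remove that cell from P, ejecting 3. So w(1) = 3. P is now [].

So w = 3 1 2 5 4.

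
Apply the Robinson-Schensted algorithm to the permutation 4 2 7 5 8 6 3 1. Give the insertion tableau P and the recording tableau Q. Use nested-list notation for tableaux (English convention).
P = [[1, 3, 6], [2, 5, 8], [4], [7]], Q = [[1, 3, 5], [2, 4, 6], [7], [8]]

Insert each entry of the permutation into P by Schensted row insertion, recording in Q the position of each new cell.

Insert 4: appended to row 1. P = [[4]], Q = [[1]].
Insert 2: 2 bumps 4 from row 1; 4 starts row 2. P = [[2], [4]], Q = [[1], [2]].
Insert 7: appended to row 1. P = [[2, 7], [4]], Q = [[1, 3], [2]].
Insert 5: 5 bumps 7 from row 1; 7 appends to row 2. P = [[2, 5], [4, 7]], Q = [[1, 3], [2, 4]].
Insert 8: appended to row 1. P = [[2, 5, 8], [4, 7]], Q = [[1, 3, 5], [2, 4]].
Insert 6: 6 bumps 8 from row 1; 8 appends to row 2. P = [[2, 5, 6], [4, 7, 8]], Q = [[1, 3, 5], [2, 4, 6]].
Insert 3: 3 bumps 5 from row 1; 5 bumps 7 from row 2; 7 starts row 3. P = [[2, 3, 6], [4, 5, 8], [7]], Q = [[1, 3, 5], [2, 4, 6], [7]].
Insert 1: 1 bumps 2 from row 1; 2 bumps 4 from row 2; 4 bumps 7 from row 3; 7 starts row 4. P = [[1, 3, 6], [2, 5, 8], [4], [7]], Q = [[1, 3, 5], [2, 4, 6], [7], [8]].

So P = [[1, 3, 6], [2, 5, 8], [4], [7]], Q = [[1, 3, 5], [2, 4, 6], [7], [8]].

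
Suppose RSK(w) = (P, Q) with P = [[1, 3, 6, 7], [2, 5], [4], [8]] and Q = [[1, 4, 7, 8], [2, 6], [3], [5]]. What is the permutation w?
Reverse the RSK construction: for i from n down to 1, find the cell of Q containing i, remove the entry at that cell from P, and reverse-bump it up through P; the value ejected from row 1 is w(i).

Step i=8: Q has 8 at row 1, column 4; remove that cell from P, ejecting 7. So w(8) = 7. P is now [[1, 3, 6], [2, 5], [4], [8]].
Step i=7: Q has 7 at row 1, column 3; remove that cell from P, ejecting 6. So w(7) = 6. P is now [[1, 3], [2, 5], [4], [8]].
Step i=6: Q has 6 at row 2, column 2; remove 5 from row 2 of P and reverse-bump: 5 enters row 1 and ejects 3. So w(6) = 3. P is now [[1, 5], [2], [4], [8]].
Step i=5: Q has 5 at row 4, column 1; remove 8 from row 4 of P and reverse-bump: 8 enters row 3 and ejects 4; 4 enters row 2 and ejects 2; 2 enters row 1 and ejects 1. So w(5) = 1. P is now [[2, 5], [4], [8]].
Step i=4: Q has 4 at row 1, column 2; remove that cell from P, ejecting 5. So w(4) = 5. P is now [[2], [4], [8]].
Step i=3: Q has 3 at row 3, column 1; remove 8 from row 3 of P and reverse-bump: 8 enters row 2 and ejects 4; 4 enters row 1 and ejects 2. So w(3) = 2. P is now [[4], [8]].
Step i=2: Q has 2 at row 2, column 1; remove 8 from row 2 of P and reverse-bump: 8 enters row 1 and ejects 4. So w(2) = 4. P is now [[8]].
Step i=1: Q has 1 at row 1, column 1; remove that cell from P, ejecting 8. So w(1) = 8. P is now [].

So w = 8 4 2 5 1 3 6 7.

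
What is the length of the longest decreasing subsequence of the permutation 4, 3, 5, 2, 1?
4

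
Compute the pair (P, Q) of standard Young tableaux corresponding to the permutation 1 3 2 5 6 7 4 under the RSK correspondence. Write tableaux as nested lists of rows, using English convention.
P = [[1, 2, 4, 6, 7], [3, 5]], Q = [[1, 2, 4, 5, 6], [3, 7]]

Insert each entry of the permutation into P by Schensted row insertion, recording in Q the position of each new cell.

Insert 1: appended to row 1. P = [[1]].
Insert 3: appended to row 1. P = [[1, 3]].
Insert 2: 2 bumps 3 from row 1; 3 starts row 2. P = [[1, 2], [3]].
Insert 5: appended to row 1. P = [[1, 2, 5], [3]].
Insert 6: appended to row 1. P = [[1, 2, 5, 6], [3]].
Insert 7: appended to row 1. P = [[1, 2, 5, 6, 7], [3]].
Insert 4: 4 bumps 5 from row 1; 5 appends to row 2. P = [[1, 2, 4, 6, 7], [3, 5]].

So P = [[1, 2, 4, 6, 7], [3, 5]], Q = [[1, 2, 4, 5, 6], [3, 7]].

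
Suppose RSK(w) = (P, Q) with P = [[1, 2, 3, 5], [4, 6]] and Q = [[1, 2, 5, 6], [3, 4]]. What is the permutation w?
4 6 1 2 3 5

Reverse the RSK construction: for i from n down to 1, find the cell of Q containing i, remove the entry at that cell from P, and reverse-bump it up through P; the value ejected from row 1 is w(i).

Step i=6: Q has 6 at row 1, column 4; remove that cell from P, ejecting 5. So w(6) = 5. P is now [[1, 2, 3], [4, 6]].
Step i=5: Q has 5 at row 1, column 3; remove that cell from P, ejecting 3. So w(5) = 3. P is now [[1, 2], [4, 6]].
Step i=4: Q has 4 at row 2, column 2; remove 6 from row 2 of P and reverse-bump: 6 enters row 1 and ejects 2. So w(4) = 2. P is now [[1, 6], [4]].
Step i=3: Q has 3 at row 2, column 1; remove 4 from row 2 of P and reverse-bump: 4 enters row 1 and ejects 1. So w(3) = 1. P is now [[4, 6]].
Step i=2: Q has 2 at row 1, column 2; remove that cell from P, ejecting 6. So w(2) = 6. P is now [[4]].
Step i=1: Q has 1 at row 1, column 1; remove that cell from P, ejecting 4. So w(1) = 4. P is now [].

So w = 4 6 1 2 3 5.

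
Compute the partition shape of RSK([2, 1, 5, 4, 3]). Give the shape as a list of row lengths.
Row-insert each entry into an empty tableau.

After inserting 2: P = [[2]].
After inserting 1: P = [[1], [2]].
After inserting 5: P = [[1, 5], [2]].
After inserting 4: P = [[1, 4], [2, 5]].
After inserting 3: P = [[1, 3], [2, 4], [5]].

The final insertion tableau P = [[1, 3], [2, 4], [5]] has shape [2, 2, 1].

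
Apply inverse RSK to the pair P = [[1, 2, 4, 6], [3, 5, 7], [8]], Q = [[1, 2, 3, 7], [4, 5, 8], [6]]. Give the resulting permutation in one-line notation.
1 3 8 2 5 4 7 6

Reverse RSK: for i = n, n-1, ..., 1, locate i in Q, remove the corresponding corner cell from P, and reverse-bump its entry up through P; the value ejected from row 1 is w(i).

So w = 1 3 8 2 5 4 7 6.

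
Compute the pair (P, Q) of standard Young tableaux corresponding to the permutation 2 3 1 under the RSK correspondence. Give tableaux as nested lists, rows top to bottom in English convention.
Insert each entry of the permutation into P by Schensted row insertion, recording in Q the position of each new cell.

Insert 2: appended to row 1. P = [[2]], Q = [[1]].
Insert 3: appended to row 1. P = [[2, 3]], Q = [[1, 2]].
Insert 1: 1 bumps 2 from row 1; 2 starts row 2. P = [[1, 3], [2]], Q = [[1, 2], [3]].

So P = [[1, 3], [2]], Q = [[1, 2], [3]].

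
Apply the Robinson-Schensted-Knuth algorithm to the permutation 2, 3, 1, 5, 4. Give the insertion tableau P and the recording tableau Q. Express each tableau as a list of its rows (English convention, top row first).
Insert each entry of the permutation into P by Schensted row insertion, recording in Q the position of each new cell.

Insert 2: appended to row 1. P = [[2]].
Insert 3: appended to row 1. P = [[2, 3]].
Insert 1: 1 bumps 2 from row 1; 2 starts row 2. P = [[1, 3], [2]].
Insert 5: appended to row 1. P = [[1, 3, 5], [2]].
Insert 4: 4 bumps 5 from row 1; 5 appends to row 2. P = [[1, 3, 4], [2, 5]].

So P = [[1, 3, 4], [2, 5]], Q = [[1, 2, 4], [3, 5]].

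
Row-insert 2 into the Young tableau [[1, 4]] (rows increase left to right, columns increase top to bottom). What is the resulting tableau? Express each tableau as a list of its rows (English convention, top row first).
[[1, 2], [4]]

In row 1, 2 replaces 4 (the leftmost entry greater than 2); 4 is bumped to row 2. 4 starts a new row 2. The new tableau is [[1, 2], [4]].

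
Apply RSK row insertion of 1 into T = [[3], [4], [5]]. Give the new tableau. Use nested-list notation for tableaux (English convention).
[[1], [3], [4], [5]]

In row 1, 1 replaces 3 (the leftmost entry greater than 1); 3 is bumped to row 2. In row 2, 3 replaces 4 (the leftmost entry greater than 3); 4 is bumped to row 3. In row 3, 4 replaces 5 (the leftmost entry greater than 4); 5 is bumped to row 4. 5 starts a new row 4. The new tableau is [[1], [3], [4], [5]].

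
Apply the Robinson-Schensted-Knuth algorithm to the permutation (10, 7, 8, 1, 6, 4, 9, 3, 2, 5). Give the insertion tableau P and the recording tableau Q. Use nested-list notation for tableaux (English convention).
Insert each entry of the permutation into P by Schensted row insertion, recording in Q the position of each new cell.

Insert 10: appended to row 1. P = [[10]], Q = [[1]].
Insert 7: 7 bumps 10 from row 1; 10 starts row 2. P = [[7], [10]], Q = [[1], [2]].
Insert 8: appended to row 1. P = [[7, 8], [10]], Q = [[1, 3], [2]].
Insert 1: 1 bumps 7 from row 1; 7 bumps 10 from row 2; 10 starts row 3. P = [[1, 8], [7], [10]], Q = [[1, 3], [2], [4]].
Insert 6: 6 bumps 8 from row 1; 8 appends to row 2. P = [[1, 6], [7, 8], [10]], Q = [[1, 3], [2, 5], [4]].
Insert 4: 4 bumps 6 from row 1; 6 bumps 7 from row 2; 7 bumps 10 from row 3; 10 starts row 4. P = [[1, 4], [6, 8], [7], [10]], Q = [[1, 3], [2, 5], [4], [6]].
Insert 9: appended to row 1. P = [[1, 4, 9], [6, 8], [7], [10]], Q = [[1, 3, 7], [2, 5], [4], [6]].
Insert 3: 3 bumps 4 from row 1; 4 bumps 6 from row 2; 6 bumps 7 from row 3; 7 bumps 10 from row 4; 10 starts row 5. P = [[1, 3, 9], [4, 8], [6], [7], [10]], Q = [[1, 3, 7], [2, 5], [4], [6], [8]].
Insert 2: 2 bumps 3 from row 1; 3 bumps 4 from row 2; 4 bumps 6 from row 3; 6 bumps 7 from row 4; 7 bumps 10 from row 5; 10 starts row 6. P = [[1, 2, 9], [3, 8], [4], [6], [7], [10]], Q = [[1, 3, 7], [2, 5], [4], [6], [8], [9]].
Insert 5: 5 bumps 9 from row 1; 9 appends to row 2. P = [[1, 2, 5], [3, 8, 9], [4], [6], [7], [10]], Q = [[1, 3, 7], [2, 5, 10], [4], [6], [8], [9]].

So P = [[1, 2, 5], [3, 8, 9], [4], [6], [7], [10]], Q = [[1, 3, 7], [2, 5, 10], [4], [6], [8], [9]].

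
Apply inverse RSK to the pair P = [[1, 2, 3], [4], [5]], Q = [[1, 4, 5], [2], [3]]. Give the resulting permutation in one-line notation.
Reverse the RSK construction: for i from n down to 1, find the cell of Q containing i, remove the entry at that cell from P, and reverse-bump it up through P; the value ejected from row 1 is w(i).

Step i=5: Q has 5 at row 1, column 3; remove that cell from P, ejecting 3. So w(5) = 3. P is now [[1, 2], [4], [5]].
Step i=4: Q has 4 at row 1, column 2; remove that cell from P, ejecting 2. So w(4) = 2. P is now [[1], [4], [5]].
Step i=3: Q has 3 at row 3, column 1; remove 5 from row 3 of P and reverse-bump: 5 enters row 2 and ejects 4; 4 enters row 1 and ejects 1. So w(3) = 1. P is now [[4], [5]].
Step i=2: Q has 2 at row 2, column 1; remove 5 from row 2 of P and reverse-bump: 5 enters row 1 and ejects 4. So w(2) = 4. P is now [[5]].
Step i=1: Q has 1 at row 1, column 1; remove that cell from P, ejecting 5. So w(1) = 5. P is now [].

So w = 5 4 1 2 3.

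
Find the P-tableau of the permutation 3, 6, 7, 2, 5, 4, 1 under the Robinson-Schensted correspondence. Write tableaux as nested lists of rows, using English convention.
P = [[1, 4, 7], [2, 5], [3], [6]]

Insert 3: appended to row 1. P = [[3]].
Insert 6: appended to row 1. P = [[3, 6]].
Insert 7: appended to row 1. P = [[3, 6, 7]].
Insert 2: 2 bumps 3 from row 1; 3 starts row 2. P = [[2, 6, 7], [3]].
Insert 5: 5 bumps 6 from row 1; 6 appends to row 2. P = [[2, 5, 7], [3, 6]].
Insert 4: 4 bumps 5 from row 1; 5 bumps 6 from row 2; 6 starts row 3. P = [[2, 4, 7], [3, 5], [6]].
Insert 1: 1 bumps 2 from row 1; 2 bumps 3 from row 2; 3 bumps 6 from row 3; 6 starts row 4. P = [[1, 4, 7], [2, 5], [3], [6]].

So P = [[1, 4, 7], [2, 5], [3], [6]].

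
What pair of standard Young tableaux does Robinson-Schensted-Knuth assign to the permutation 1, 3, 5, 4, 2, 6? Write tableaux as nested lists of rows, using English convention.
Insert each entry of the permutation into P by Schensted row insertion, recording in Q the position of each new cell.

Insert 1: appended to row 1. P = [[1]], Q = [[1]].
Insert 3: appended to row 1. P = [[1, 3]], Q = [[1, 2]].
Insert 5: appended to row 1. P = [[1, 3, 5]], Q = [[1, 2, 3]].
Insert 4: 4 bumps 5 from row 1; 5 starts row 2. P = [[1, 3, 4], [5]], Q = [[1, 2, 3], [4]].
Insert 2: 2 bumps 3 from row 1; 3 bumps 5 from row 2; 5 starts row 3. P = [[1, 2, 4], [3], [5]], Q = [[1, 2, 3], [4], [5]].
Insert 6: appended to row 1. P = [[1, 2, 4, 6], [3], [5]], Q = [[1, 2, 3, 6], [4], [5]].

So P = [[1, 2, 4, 6], [3], [5]], Q = [[1, 2, 3, 6], [4], [5]].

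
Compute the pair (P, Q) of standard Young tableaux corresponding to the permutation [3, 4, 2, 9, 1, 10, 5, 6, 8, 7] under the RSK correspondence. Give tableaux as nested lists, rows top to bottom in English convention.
P = [[1, 4, 5, 6, 7], [2, 8, 10], [3, 9]], Q = [[1, 2, 4, 6, 9], [3, 7, 8], [5, 10]]

Insert each entry of the permutation into P by Schensted row insertion, recording in Q the position of each new cell.

Insert 3: appended to row 1. P = [[3]], Q = [[1]].
Insert 4: appended to row 1. P = [[3, 4]], Q = [[1, 2]].
Insert 2: 2 bumps 3 from row 1; 3 starts row 2. P = [[2, 4], [3]], Q = [[1, 2], [3]].
Insert 9: appended to row 1. P = [[2, 4, 9], [3]], Q = [[1, 2, 4], [3]].
Insert 1: 1 bumps 2 from row 1; 2 bumps 3 from row 2; 3 starts row 3. P = [[1, 4, 9], [2], [3]], Q = [[1, 2, 4], [3], [5]].
Insert 10: appended to row 1. P = [[1, 4, 9, 10], [2], [3]], Q = [[1, 2, 4, 6], [3], [5]].
Insert 5: 5 bumps 9 from row 1; 9 appends to row 2. P = [[1, 4, 5, 10], [2, 9], [3]], Q = [[1, 2, 4, 6], [3, 7], [5]].
Insert 6: 6 bumps 10 from row 1; 10 appends to row 2. P = [[1, 4, 5, 6], [2, 9, 10], [3]], Q = [[1, 2, 4, 6], [3, 7, 8], [5]].
Insert 8: appended to row 1. P = [[1, 4, 5, 6, 8], [2, 9, 10], [3]], Q = [[1, 2, 4, 6, 9], [3, 7, 8], [5]].
Insert 7: 7 bumps 8 from row 1; 8 bumps 9 from row 2; 9 appends to row 3. P = [[1, 4, 5, 6, 7], [2, 8, 10], [3, 9]], Q = [[1, 2, 4, 6, 9], [3, 7, 8], [5, 10]].

So P = [[1, 4, 5, 6, 7], [2, 8, 10], [3, 9]], Q = [[1, 2, 4, 6, 9], [3, 7, 8], [5, 10]].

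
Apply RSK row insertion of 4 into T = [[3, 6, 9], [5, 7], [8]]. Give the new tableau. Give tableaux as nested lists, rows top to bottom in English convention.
In row 1, 4 replaces 6 (the leftmost entry greater than 4); 6 is bumped to row 2. In row 2, 6 replaces 7 (the leftmost entry greater than 6); 7 is bumped to row 3. In row 3, 7 replaces 8 (the leftmost entry greater than 7); 8 is bumped to row 4. 8 starts a new row 4. The new tableau is [[3, 4, 9], [5, 6], [7], [8]].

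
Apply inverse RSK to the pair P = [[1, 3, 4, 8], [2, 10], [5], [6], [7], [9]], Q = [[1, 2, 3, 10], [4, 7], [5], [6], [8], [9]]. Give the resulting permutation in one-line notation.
2 9 10 7 6 3 5 4 1 8

Reverse the RSK construction: for i from n down to 1, find the cell of Q containing i, remove the entry at that cell from P, and reverse-bump it up through P; the value ejected from row 1 is w(i).

Step i=10: Q has 10 at row 1, column 4; remove that cell from P, ejecting 8. So w(10) = 8. P is now [[1, 3, 4], [2, 10], [5], [6], [7], [9]].
Step i=9: Q has 9 at row 6, column 1; remove 9 from row 6 of P and reverse-bump: 9 enters row 5 and ejects 7; 7 enters row 4 and ejects 6; 6 enters row 3 and ejects 5; 5 enters row 2 and ejects 2; 2 enters row 1 and ejects 1. So w(9) = 1. P is now [[2, 3, 4], [5, 10], [6], [7], [9]].
Step i=8: Q has 8 at row 5, column 1; remove 9 from row 5 of P and reverse-bump: 9 enters row 4 and ejects 7; 7 enters row 3 and ejects 6; 6 enters row 2 and ejects 5; 5 enters row 1 and ejects 4. So w(8) = 4. P is now [[2, 3, 5], [6, 10], [7], [9]].
Step i=7: Q has 7 at row 2, column 2; remove 10 from row 2 of P and reverse-bump: 10 enters row 1 and ejects 5. So w(7) = 5. P is now [[2, 3, 10], [6], [7], [9]].
Step i=6: Q has 6 at row 4, column 1; remove 9 from row 4 of P and reverse-bump: 9 enters row 3 and ejects 7; 7 enters row 2 and ejects 6; 6 enters row 1 and ejects 3. So w(6) = 3. P is now [[2, 6, 10], [7], [9]].
Step i=5: Q has 5 at row 3, column 1; remove 9 from row 3 of P and reverse-bump: 9 enters row 2 and ejects 7; 7 enters row 1 and ejects 6. So w(5) = 6. P is now [[2, 7, 10], [9]].
Step i=4: Q has 4 at row 2, column 1; remove 9 from row 2 of P and reverse-bump: 9 enters row 1 and ejects 7. So w(4) = 7. P is now [[2, 9, 10]].
Step i=3: Q has 3 at row 1, column 3; remove that cell from P, ejecting 10. So w(3) = 10. P is now [[2, 9]].
Step i=2: Q has 2 at row 1, column 2; remove that cell from P, ejecting 9. So w(2) = 9. P is now [[2]].
Step i=1: Q has 1 at row 1, column 1; remove that cell from P, ejecting 2. So w(1) = 2. P is now [].

So w = 2 9 10 7 6 3 5 4 1 8.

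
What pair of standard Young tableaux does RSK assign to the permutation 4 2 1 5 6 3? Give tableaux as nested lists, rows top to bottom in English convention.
Insert each entry of the permutation into P by Schensted row insertion, recording in Q the position of each new cell.

Insert 4: appended to row 1. P = [[4]].
Insert 2: 2 bumps 4 from row 1; 4 starts row 2. P = [[2], [4]].
Insert 1: 1 bumps 2 from row 1; 2 bumps 4 from row 2; 4 starts row 3. P = [[1], [2], [4]].
Insert 5: appended to row 1. P = [[1, 5], [2], [4]].
Insert 6: appended to row 1. P = [[1, 5, 6], [2], [4]].
Insert 3: 3 bumps 5 from row 1; 5 appends to row 2. P = [[1, 3, 6], [2, 5], [4]].

So P = [[1, 3, 6], [2, 5], [4]], Q = [[1, 4, 5], [2, 6], [3]].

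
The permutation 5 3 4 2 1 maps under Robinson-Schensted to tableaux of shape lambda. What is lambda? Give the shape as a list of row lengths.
[2, 1, 1, 1]

Row-insert each entry into an empty tableau.

After inserting 5: P = [[5]].
After inserting 3: P = [[3], [5]].
After inserting 4: P = [[3, 4], [5]].
After inserting 2: P = [[2, 4], [3], [5]].
After inserting 1: P = [[1, 4], [2], [3], [5]].

The final insertion tableau P = [[1, 4], [2], [3], [5]] has shape [2, 1, 1, 1].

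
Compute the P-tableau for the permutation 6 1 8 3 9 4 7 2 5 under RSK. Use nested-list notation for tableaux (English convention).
Insert 6: appended to row 1. P = [[6]].
Insert 1: 1 bumps 6 from row 1; 6 starts row 2. P = [[1], [6]].
Insert 8: appended to row 1. P = [[1, 8], [6]].
Insert 3: 3 bumps 8 from row 1; 8 appends to row 2. P = [[1, 3], [6, 8]].
Insert 9: appended to row 1. P = [[1, 3, 9], [6, 8]].
Insert 4: 4 bumps 9 from row 1; 9 appends to row 2. P = [[1, 3, 4], [6, 8, 9]].
Insert 7: appended to row 1. P = [[1, 3, 4, 7], [6, 8, 9]].
Insert 2: 2 bumps 3 from row 1; 3 bumps 6 from row 2; 6 starts row 3. P = [[1, 2, 4, 7], [3, 8, 9], [6]].
Insert 5: 5 bumps 7 from row 1; 7 bumps 8 from row 2; 8 appends to row 3. P = [[1, 2, 4, 5], [3, 7, 9], [6, 8]].

So P = [[1, 2, 4, 5], [3, 7, 9], [6, 8]].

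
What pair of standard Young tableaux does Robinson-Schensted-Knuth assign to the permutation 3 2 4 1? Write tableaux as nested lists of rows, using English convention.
Insert each entry of the permutation into P by Schensted row insertion, recording in Q the position of each new cell.

After inserting 3: P = [[3]].
After inserting 2: P = [[2], [3]].
After inserting 4: P = [[2, 4], [3]].
After inserting 1: P = [[1, 4], [2], [3]].

So P = [[1, 4], [2], [3]], Q = [[1, 3], [2], [4]].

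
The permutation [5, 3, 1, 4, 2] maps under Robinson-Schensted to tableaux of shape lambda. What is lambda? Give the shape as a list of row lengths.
[2, 2, 1]

RSK row insertion gives P = [[1, 2], [3, 4], [5]], which has shape [2, 2, 1].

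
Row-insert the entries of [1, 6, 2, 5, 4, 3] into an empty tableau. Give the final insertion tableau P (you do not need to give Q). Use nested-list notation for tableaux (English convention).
Insert 1: appended to row 1. P = [[1]].
Insert 6: appended to row 1. P = [[1, 6]].
Insert 2: 2 bumps 6 from row 1; 6 starts row 2. P = [[1, 2], [6]].
Insert 5: appended to row 1. P = [[1, 2, 5], [6]].
Insert 4: 4 bumps 5 from row 1; 5 bumps 6 from row 2; 6 starts row 3. P = [[1, 2, 4], [5], [6]].
Insert 3: 3 bumps 4 from row 1; 4 bumps 5 from row 2; 5 bumps 6 from row 3; 6 starts row 4. P = [[1, 2, 3], [4], [5], [6]].

So P = [[1, 2, 3], [4], [5], [6]].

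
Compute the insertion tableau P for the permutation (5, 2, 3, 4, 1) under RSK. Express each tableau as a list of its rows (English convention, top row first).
P = [[1, 3, 4], [2], [5]]

After inserting 5: P = [[5]].
After inserting 2: P = [[2], [5]].
After inserting 3: P = [[2, 3], [5]].
After inserting 4: P = [[2, 3, 4], [5]].
After inserting 1: P = [[1, 3, 4], [2], [5]].

So P = [[1, 3, 4], [2], [5]].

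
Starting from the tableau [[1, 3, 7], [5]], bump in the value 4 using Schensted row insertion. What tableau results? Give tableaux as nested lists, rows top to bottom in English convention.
In row 1, 4 replaces 7 (the leftmost entry greater than 4); 7 is bumped to row 2. 7 is appended to row 2. The new tableau is [[1, 3, 4], [5, 7]].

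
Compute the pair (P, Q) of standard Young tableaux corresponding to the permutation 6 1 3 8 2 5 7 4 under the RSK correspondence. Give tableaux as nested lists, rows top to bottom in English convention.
P = [[1, 2, 4, 7], [3, 5], [6, 8]], Q = [[1, 3, 4, 7], [2, 6], [5, 8]]

Insert each entry of the permutation into P by Schensted row insertion, recording in Q the position of each new cell.

Insert 6: appended to row 1. P = [[6]], Q = [[1]].
Insert 1: 1 bumps 6 from row 1; 6 starts row 2. P = [[1], [6]], Q = [[1], [2]].
Insert 3: appended to row 1. P = [[1, 3], [6]], Q = [[1, 3], [2]].
Insert 8: appended to row 1. P = [[1, 3, 8], [6]], Q = [[1, 3, 4], [2]].
Insert 2: 2 bumps 3 from row 1; 3 bumps 6 from row 2; 6 starts row 3. P = [[1, 2, 8], [3], [6]], Q = [[1, 3, 4], [2], [5]].
Insert 5: 5 bumps 8 from row 1; 8 appends to row 2. P = [[1, 2, 5], [3, 8], [6]], Q = [[1, 3, 4], [2, 6], [5]].
Insert 7: appended to row 1. P = [[1, 2, 5, 7], [3, 8], [6]], Q = [[1, 3, 4, 7], [2, 6], [5]].
Insert 4: 4 bumps 5 from row 1; 5 bumps 8 from row 2; 8 appends to row 3. P = [[1, 2, 4, 7], [3, 5], [6, 8]], Q = [[1, 3, 4, 7], [2, 6], [5, 8]].

So P = [[1, 2, 4, 7], [3, 5], [6, 8]], Q = [[1, 3, 4, 7], [2, 6], [5, 8]].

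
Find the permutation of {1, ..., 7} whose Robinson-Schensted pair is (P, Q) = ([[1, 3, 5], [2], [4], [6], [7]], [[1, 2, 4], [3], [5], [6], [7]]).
Reverse the RSK construction: for i from n down to 1, find the cell of Q containing i, remove the entry at that cell from P, and reverse-bump it up through P; the value ejected from row 1 is w(i).

Step i=7: Q has 7 at row 5, column 1; remove 7 from row 5 of P and reverse-bump: 7 enters row 4 and ejects 6; 6 enters row 3 and ejects 4; 4 enters row 2 and ejects 2; 2 enters row 1 and ejects 1. So w(7) = 1. P is now [[2, 3, 5], [4], [6], [7]].
Step i=6: Q has 6 at row 4, column 1; remove 7 from row 4 of P and reverse-bump: 7 enters row 3 and ejects 6; 6 enters row 2 and ejects 4; 4 enters row 1 and ejects 3. So w(6) = 3. P is now [[2, 4, 5], [6], [7]].
Step i=5: Q has 5 at row 3, column 1; remove 7 from row 3 of P and reverse-bump: 7 enters row 2 and ejects 6; 6 enters row 1 and ejects 5. So w(5) = 5. P is now [[2, 4, 6], [7]].
Step i=4: Q has 4 at row 1, column 3; remove that cell from P, ejecting 6. So w(4) = 6. P is now [[2, 4], [7]].
Step i=3: Q has 3 at row 2, column 1; remove 7 from row 2 of P and reverse-bump: 7 enters row 1 and ejects 4. So w(3) = 4. P is now [[2, 7]].
Step i=2: Q has 2 at row 1, column 2; remove that cell from P, ejecting 7. So w(2) = 7. P is now [[2]].
Step i=1: Q has 1 at row 1, column 1; remove that cell from P, ejecting 2. So w(1) = 2. P is now [].

So w = 2 7 4 6 5 3 1.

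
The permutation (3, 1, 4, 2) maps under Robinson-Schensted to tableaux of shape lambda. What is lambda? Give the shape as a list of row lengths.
[2, 2]

Row-insert each entry into an empty tableau.

After inserting 3: P = [[3]].
After inserting 1: P = [[1], [3]].
After inserting 4: P = [[1, 4], [3]].
After inserting 2: P = [[1, 2], [3, 4]].

The final insertion tableau P = [[1, 2], [3, 4]] has shape [2, 2].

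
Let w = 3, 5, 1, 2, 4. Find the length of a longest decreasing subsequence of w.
2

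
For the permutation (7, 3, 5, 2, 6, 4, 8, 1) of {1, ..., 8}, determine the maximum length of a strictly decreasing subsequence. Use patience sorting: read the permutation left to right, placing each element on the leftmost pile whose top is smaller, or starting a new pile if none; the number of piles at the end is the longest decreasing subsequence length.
7: new pile. tops = [7]
3: new pile. tops = [7, 3]
5: onto pile 2 (replacing 3). tops = [7, 5]
2: new pile. tops = [7, 5, 2]
6: onto pile 2 (replacing 5). tops = [7, 6, 2]
4: onto pile 3 (replacing 2). tops = [7, 6, 4]
8: onto pile 1 (replacing 7). tops = [8, 6, 4]
1: new pile. tops = [8, 6, 4, 1]

4 piles, so the longest decreasing subsequence has length 4.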